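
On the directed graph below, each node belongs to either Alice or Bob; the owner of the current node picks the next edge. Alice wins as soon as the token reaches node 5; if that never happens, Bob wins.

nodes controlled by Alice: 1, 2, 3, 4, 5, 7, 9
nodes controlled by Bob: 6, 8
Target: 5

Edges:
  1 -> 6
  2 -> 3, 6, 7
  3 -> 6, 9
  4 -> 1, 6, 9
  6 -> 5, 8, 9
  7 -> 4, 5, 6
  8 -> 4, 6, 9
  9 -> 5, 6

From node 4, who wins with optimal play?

A0 = {5}
A1: add {7, 9} — 7 (Alice) has 7→5; 9 (Alice) has 9→5.
A2: add {2, 3, 4} — 2 (Alice) has 2→7; 3 (Alice) has 3→9; 4 (Alice) has 4→9.
A3 = A2; e.g. 1 (Alice) has no edge into A2. Fixed point.
4 ∈ A2, so Alice can force the target.

Alice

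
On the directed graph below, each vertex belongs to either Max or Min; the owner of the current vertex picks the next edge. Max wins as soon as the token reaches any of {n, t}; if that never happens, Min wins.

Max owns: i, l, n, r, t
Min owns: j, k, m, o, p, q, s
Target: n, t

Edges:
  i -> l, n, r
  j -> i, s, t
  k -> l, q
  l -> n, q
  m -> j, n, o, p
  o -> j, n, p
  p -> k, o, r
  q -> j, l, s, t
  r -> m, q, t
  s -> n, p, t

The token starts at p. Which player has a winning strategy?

Min

A0 = {n, t}
A1: add {i, l, r} — i (Max) has i→n; l (Max) has l→n; r (Max) has r→t.
A2 = A1; e.g. j (Min) can still go to s. Fixed point.
p never enters the attractor, so Min can avoid the target forever.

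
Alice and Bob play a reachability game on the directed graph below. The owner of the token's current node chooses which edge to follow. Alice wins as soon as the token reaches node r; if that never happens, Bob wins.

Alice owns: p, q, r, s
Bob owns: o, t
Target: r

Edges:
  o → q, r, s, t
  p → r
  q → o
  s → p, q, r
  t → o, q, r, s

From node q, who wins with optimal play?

A0 = {r}
A1: add {p, s} — p (Alice) has p→r; s (Alice) has s→r.
A2 = A1; e.g. o (Bob) can still go to q. Fixed point.
q never enters the attractor, so Bob can avoid the target forever.

Bob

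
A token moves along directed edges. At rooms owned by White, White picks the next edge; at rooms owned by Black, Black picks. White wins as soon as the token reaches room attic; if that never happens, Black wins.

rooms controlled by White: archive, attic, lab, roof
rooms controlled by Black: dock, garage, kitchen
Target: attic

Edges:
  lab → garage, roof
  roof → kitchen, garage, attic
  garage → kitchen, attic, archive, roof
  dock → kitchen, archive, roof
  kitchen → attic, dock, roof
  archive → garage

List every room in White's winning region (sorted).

attic, lab, roof

A0 = {attic}
A1: add {roof} — roof (White) has roof→attic.
A2: add {lab} — lab (White) has lab→roof.
A3 = A2; e.g. kitchen (Black) can still go to dock. Fixed point.
White's winning region = {attic, lab, roof}.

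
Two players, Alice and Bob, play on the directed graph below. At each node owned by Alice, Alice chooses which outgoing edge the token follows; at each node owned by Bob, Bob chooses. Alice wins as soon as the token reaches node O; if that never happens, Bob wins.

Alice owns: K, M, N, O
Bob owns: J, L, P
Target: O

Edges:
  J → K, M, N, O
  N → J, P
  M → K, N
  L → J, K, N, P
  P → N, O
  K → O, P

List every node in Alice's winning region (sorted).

A0 = {O}
A1: add {K} — K (Alice) has K→O.
A2: add {M} — M (Alice) has M→K.
A3 = A2; e.g. J (Bob) can still go to N. Fixed point.
Alice's winning region = {K, M, O}.

K, M, O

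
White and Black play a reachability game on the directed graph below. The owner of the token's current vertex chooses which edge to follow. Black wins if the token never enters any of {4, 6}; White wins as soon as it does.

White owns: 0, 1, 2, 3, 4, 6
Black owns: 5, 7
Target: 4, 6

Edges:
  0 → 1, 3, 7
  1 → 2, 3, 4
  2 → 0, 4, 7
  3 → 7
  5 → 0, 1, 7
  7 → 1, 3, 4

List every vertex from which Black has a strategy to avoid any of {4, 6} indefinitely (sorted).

A0 = {4, 6}
A1: add {1, 2} — 1 (White) has 1→4; 2 (White) has 2→4.
A2: add {0} — 0 (White) has 0→1.
A3 = A2; e.g. 3 (White) has no edge into A2. Fixed point.
White's attractor = {0, 1, 2, 4, 6}; Black avoids the target exactly from the complement.

3, 5, 7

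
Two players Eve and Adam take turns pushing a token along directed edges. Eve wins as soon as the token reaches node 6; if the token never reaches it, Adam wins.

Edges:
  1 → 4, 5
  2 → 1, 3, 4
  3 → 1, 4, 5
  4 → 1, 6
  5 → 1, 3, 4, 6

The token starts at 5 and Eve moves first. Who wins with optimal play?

Eve

Track states (vertex, player-to-move).
A0 = {(6,Eve), (6,Adam)}
A1: add {(4,Eve), (5,Eve)}.
(5,Eve) ∈ A1 ⇒ Eve forces the target.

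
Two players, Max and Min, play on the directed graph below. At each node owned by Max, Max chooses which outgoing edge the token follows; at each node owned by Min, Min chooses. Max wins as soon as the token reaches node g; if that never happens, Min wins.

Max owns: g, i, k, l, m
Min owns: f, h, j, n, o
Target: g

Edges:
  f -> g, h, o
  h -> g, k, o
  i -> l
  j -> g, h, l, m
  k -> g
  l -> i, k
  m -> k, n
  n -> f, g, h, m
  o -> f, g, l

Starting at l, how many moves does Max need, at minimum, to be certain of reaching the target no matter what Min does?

A0 = {g}
A1: add {k} — k (Max) has k→g.
A2: add {l, m} — l (Max) has l→k; m (Max) has m→k.
l enters the attractor at level 2, so Max can force the target in 2 moves from there.

2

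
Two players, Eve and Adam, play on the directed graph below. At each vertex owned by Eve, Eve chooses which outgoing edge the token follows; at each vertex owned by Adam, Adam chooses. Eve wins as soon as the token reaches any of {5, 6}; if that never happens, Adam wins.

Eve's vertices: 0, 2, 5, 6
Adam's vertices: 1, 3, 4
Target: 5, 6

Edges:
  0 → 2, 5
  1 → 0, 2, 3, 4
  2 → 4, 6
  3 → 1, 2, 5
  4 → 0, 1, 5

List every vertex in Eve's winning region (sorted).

A0 = {5, 6}
A1: add {0, 2} — 0 (Eve) has 0→5; 2 (Eve) has 2→6.
A2 = A1; e.g. 1 (Adam) can still go to 3. Fixed point.
Eve's winning region = {0, 2, 5, 6}.

0, 2, 5, 6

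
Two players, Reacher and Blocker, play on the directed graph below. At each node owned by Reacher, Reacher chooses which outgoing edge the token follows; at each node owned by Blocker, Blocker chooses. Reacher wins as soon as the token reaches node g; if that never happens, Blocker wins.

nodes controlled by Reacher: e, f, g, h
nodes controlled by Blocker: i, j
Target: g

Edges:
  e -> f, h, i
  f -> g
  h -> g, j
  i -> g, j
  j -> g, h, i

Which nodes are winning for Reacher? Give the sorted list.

e, f, g, h

A0 = {g}
A1: add {f, h} — f (Reacher) has f→g; h (Reacher) has h→g.
A2: add {e} — e (Reacher) has e→f.
A3 = A2; e.g. i (Blocker) can still go to j. Fixed point.
Reacher's winning region = {e, f, g, h}.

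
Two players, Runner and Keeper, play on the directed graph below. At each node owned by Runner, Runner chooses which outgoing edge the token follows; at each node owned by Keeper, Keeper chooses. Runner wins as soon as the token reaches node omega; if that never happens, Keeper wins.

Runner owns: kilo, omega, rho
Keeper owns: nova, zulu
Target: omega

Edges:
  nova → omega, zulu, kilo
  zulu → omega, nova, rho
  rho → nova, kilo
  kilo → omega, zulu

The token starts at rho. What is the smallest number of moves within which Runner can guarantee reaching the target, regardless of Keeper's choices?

A0 = {omega}
A1: add {kilo} — kilo (Runner) has kilo→omega.
A2: add {rho} — rho (Runner) has rho→kilo.
A3 = A2; e.g. nova (Keeper) can still go to zulu. Fixed point.
rho enters the attractor at level 2, so Runner can force the target in 2 moves from there.

2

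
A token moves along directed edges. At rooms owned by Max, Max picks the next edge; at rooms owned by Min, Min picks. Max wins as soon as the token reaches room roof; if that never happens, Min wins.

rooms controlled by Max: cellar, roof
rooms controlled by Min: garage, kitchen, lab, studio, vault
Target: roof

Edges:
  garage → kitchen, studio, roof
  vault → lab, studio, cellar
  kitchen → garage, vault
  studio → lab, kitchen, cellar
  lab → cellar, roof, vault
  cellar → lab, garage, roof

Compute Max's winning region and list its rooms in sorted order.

cellar, roof

A0 = {roof}
A1: add {cellar} — cellar (Max) has cellar→roof.
A2 = A1; e.g. lab (Min) can still go to vault. Fixed point.
Max's winning region = {cellar, roof}.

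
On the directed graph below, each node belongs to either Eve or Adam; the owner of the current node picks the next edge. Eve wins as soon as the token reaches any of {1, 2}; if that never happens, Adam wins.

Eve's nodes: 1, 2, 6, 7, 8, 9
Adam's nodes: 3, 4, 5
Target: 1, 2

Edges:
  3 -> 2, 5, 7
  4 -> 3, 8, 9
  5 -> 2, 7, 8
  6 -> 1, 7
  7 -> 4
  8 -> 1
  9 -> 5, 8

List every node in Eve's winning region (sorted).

A0 = {1, 2}
A1: add {6, 8} — 6 (Eve) has 6→1; 8 (Eve) has 8→1.
A2: add {9} — 9 (Eve) has 9→8.
A3 = A2; e.g. 3 (Adam) can still go to 5. Fixed point.
Eve's winning region = {1, 2, 6, 8, 9}.

1, 2, 6, 8, 9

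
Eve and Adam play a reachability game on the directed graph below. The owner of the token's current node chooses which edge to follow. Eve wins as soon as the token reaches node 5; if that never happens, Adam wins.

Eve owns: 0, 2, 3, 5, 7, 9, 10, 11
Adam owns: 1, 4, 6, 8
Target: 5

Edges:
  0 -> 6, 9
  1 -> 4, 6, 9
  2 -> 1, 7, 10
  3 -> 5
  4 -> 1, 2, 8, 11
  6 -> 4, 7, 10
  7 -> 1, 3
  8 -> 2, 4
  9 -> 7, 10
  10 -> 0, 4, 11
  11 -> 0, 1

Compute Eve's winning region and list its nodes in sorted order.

0, 2, 3, 5, 7, 9, 10, 11

A0 = {5}
A1: add {3} — 3 (Eve) has 3→5.
A2: add {7} — 7 (Eve) has 7→3.
A3: add {2, 9} — 2 (Eve) has 2→7; 9 (Eve) has 9→7.
A4: add {0} — 0 (Eve) has 0→9.
A5: add {10, 11} — 10 (Eve) has 10→0; 11 (Eve) has 11→0.
A6 = A5; e.g. 1 (Adam) can still go to 4. Fixed point.
Eve's winning region = {0, 2, 3, 5, 7, 9, 10, 11}.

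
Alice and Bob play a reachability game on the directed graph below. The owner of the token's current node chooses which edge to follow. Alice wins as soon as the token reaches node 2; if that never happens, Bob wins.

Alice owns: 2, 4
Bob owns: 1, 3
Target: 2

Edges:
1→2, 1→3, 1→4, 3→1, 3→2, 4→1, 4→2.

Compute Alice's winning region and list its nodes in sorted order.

2, 4

A0 = {2}
A1: add {4} — 4 (Alice) has 4→2.
A2 = A1; e.g. 1 (Bob) can still go to 3. Fixed point.
Alice's winning region = {2, 4}.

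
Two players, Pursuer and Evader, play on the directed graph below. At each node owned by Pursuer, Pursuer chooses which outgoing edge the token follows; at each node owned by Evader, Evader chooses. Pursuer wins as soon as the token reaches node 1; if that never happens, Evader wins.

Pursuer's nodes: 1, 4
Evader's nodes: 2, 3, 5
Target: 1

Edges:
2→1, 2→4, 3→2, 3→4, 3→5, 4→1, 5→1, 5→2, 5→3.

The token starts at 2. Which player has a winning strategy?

Pursuer

A0 = {1}
A1: add {4} — 4 (Pursuer) has 4→1.
A2: add {2} — 2 (Evader): all of {1, 4} already in.
A3 = A2; e.g. 3 (Evader) can still go to 5. Fixed point.
2 ∈ A2, so Pursuer can force the target.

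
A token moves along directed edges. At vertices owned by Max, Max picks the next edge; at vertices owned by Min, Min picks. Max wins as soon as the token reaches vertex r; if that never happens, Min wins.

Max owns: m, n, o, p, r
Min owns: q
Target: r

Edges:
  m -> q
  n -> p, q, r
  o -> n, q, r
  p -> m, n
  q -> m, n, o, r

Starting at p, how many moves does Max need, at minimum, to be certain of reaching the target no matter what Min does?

2

A0 = {r}
A1: add {n, o} — n (Max) has n→r; o (Max) has o→r.
A2: add {p} — p (Max) has p→n.
A3 = A2; e.g. m (Max) has no edge into A2. Fixed point.
p enters the attractor at level 2, so Max can force the target in 2 moves from there.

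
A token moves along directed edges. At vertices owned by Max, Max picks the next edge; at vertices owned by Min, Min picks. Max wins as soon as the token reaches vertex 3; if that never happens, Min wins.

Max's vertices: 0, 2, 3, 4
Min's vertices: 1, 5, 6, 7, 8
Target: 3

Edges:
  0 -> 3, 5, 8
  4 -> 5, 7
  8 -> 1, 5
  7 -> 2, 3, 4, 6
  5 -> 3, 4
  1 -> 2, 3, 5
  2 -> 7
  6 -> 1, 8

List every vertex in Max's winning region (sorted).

A0 = {3}
A1: add {0} — 0 (Max) has 0→3.
A2 = A1; e.g. 1 (Min) can still go to 2. Fixed point.
Max's winning region = {0, 3}.

0, 3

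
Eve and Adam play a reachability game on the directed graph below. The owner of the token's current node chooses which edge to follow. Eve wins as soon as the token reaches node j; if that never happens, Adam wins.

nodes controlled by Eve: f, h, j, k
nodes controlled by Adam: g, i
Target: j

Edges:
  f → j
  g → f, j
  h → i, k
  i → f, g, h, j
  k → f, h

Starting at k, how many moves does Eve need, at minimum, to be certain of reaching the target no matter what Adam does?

A0 = {j}
A1: add {f} — f (Eve) has f→j.
A2: add {g, k} — g (Adam): all of {f, j} already in; k (Eve) has k→f.
k enters the attractor at level 2, so Eve can force the target in 2 moves from there.

2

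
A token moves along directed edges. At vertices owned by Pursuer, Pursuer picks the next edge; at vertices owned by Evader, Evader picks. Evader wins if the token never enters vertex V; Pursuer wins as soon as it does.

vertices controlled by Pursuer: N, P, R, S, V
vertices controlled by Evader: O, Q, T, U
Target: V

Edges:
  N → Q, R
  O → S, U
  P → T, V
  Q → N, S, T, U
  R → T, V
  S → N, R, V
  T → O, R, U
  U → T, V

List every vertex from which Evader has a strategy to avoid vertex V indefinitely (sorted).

A0 = {V}
A1: add {P, R, S} — P (Pursuer) has P→V; R (Pursuer) has R→V; S (Pursuer) has S→V.
A2: add {N} — N (Pursuer) has N→R.
A3 = A2; e.g. O (Evader) can still go to U. Fixed point.
Pursuer's attractor = {N, P, R, S, V}; Evader avoids the target exactly from the complement.

O, Q, T, U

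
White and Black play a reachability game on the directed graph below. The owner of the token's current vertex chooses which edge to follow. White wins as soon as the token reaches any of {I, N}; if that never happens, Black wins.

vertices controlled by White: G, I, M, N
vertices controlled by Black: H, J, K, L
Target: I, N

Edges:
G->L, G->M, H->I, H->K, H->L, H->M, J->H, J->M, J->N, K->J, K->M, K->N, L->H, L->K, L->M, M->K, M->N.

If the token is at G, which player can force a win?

A0 = {I, N}
A1: add {M} — M (White) has M→N.
A2: add {G} — G (White) has G→M.
A3 = A2; e.g. H (Black) can still go to K. Fixed point.
G ∈ A2, so White can force the target.

White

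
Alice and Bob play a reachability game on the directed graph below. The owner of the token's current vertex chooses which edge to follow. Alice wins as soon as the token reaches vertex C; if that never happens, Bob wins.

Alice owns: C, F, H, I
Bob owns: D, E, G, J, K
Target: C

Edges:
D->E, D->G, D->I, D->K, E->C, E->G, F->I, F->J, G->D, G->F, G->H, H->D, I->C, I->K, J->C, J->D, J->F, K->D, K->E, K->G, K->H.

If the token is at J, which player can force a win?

Bob

A0 = {C}
A1: add {I} — I (Alice) has I→C.
A2: add {F} — F (Alice) has F→I.
A3 = A2; e.g. D (Bob) can still go to E. Fixed point.
J never enters the attractor, so Bob can avoid the target forever.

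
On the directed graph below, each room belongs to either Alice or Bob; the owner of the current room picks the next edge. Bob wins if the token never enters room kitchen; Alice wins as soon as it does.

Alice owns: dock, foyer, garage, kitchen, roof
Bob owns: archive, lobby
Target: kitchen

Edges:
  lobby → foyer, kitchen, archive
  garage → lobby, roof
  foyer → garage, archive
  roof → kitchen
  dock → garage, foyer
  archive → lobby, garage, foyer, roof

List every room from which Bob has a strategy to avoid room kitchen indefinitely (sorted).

archive, lobby

A0 = {kitchen}
A1: add {roof} — roof (Alice) has roof→kitchen.
A2: add {garage} — garage (Alice) has garage→roof.
A3: add {dock, foyer} — foyer (Alice) has foyer→garage; dock (Alice) has dock→garage.
A4 = A3; e.g. lobby (Bob) can still go to archive. Fixed point.
Alice's attractor = {dock, foyer, garage, kitchen, roof}; Bob avoids the target exactly from the complement.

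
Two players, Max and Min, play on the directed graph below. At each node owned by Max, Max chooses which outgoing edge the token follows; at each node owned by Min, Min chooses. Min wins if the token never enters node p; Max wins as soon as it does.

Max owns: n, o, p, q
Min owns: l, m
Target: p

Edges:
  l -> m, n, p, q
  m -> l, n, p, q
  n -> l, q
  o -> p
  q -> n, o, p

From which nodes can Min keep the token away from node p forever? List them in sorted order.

l, m

A0 = {p}
A1: add {o, q} — o (Max) has o→p; q (Max) has q→p.
A2: add {n} — n (Max) has n→q.
A3 = A2; e.g. l (Min) can still go to m. Fixed point.
Max's attractor = {n, o, p, q}; Min avoids the target exactly from the complement.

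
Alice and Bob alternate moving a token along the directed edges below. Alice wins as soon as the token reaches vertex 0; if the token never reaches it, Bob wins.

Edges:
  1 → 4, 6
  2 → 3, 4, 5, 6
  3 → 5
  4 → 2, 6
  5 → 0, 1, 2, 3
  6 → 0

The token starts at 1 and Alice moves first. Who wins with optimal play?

Track states (vertex, player-to-move).
A0 = {(0,Alice), (0,Bob)}
A1: add {(5,Alice), (6,Alice), (6,Bob)}.
A2: add {(1,Alice), (2,Alice), (3,Bob), (4,Alice)}.
(1,Alice) ∈ A2 ⇒ Alice forces the target.

Alice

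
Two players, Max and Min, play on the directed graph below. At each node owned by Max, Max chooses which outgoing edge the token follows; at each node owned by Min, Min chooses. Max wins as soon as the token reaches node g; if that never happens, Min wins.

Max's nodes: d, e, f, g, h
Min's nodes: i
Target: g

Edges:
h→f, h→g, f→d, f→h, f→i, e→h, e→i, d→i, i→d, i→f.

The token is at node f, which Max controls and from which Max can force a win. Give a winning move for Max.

A0 = {g}
A1: add {h} — h (Max) has h→g.
A2: add {e, f} — e (Max) has e→h; f (Max) has f→h.
A3 = A2; e.g. d (Max) has no edge into A2. Fixed point.
From f, successor h is in the attractor (rank 1); the other successors d, i are not.

h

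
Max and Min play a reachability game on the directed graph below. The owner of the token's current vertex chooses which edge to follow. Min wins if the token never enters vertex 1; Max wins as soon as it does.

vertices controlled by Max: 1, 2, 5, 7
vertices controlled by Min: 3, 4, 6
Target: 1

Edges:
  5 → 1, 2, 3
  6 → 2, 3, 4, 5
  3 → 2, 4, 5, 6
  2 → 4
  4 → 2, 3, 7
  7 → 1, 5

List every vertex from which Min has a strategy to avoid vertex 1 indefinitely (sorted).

A0 = {1}
A1: add {5, 7} — 5 (Max) has 5→1; 7 (Max) has 7→1.
A2 = A1; e.g. 2 (Max) has no edge into A1. Fixed point.
Max's attractor = {1, 5, 7}; Min avoids the target exactly from the complement.

2, 3, 4, 6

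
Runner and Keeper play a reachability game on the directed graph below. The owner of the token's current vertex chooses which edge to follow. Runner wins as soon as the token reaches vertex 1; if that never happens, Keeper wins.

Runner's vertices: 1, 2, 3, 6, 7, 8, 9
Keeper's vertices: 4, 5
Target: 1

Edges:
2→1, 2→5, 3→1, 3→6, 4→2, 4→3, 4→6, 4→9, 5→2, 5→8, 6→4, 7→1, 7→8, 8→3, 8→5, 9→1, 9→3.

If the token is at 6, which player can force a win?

Keeper

A0 = {1}
A1: add {2, 3, 7, 9} — 2 (Runner) has 2→1; 3 (Runner) has 3→1; 7 (Runner) has 7→1; 9 (Runner) has 9→1.
A2: add {8} — 8 (Runner) has 8→3.
A3: add {5} — 5 (Keeper): all of {2, 8} already in.
A4 = A3; e.g. 4 (Keeper) can still go to 6. Fixed point.
6 never enters the attractor, so Keeper can avoid the target forever.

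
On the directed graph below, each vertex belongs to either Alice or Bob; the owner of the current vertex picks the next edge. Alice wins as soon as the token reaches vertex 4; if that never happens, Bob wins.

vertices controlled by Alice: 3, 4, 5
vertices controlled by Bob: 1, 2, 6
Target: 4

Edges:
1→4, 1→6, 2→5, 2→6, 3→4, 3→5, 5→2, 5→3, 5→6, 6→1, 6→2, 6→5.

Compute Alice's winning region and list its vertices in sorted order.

3, 4, 5

A0 = {4}
A1: add {3} — 3 (Alice) has 3→4.
A2: add {5} — 5 (Alice) has 5→3.
A3 = A2; e.g. 1 (Bob) can still go to 6. Fixed point.
Alice's winning region = {3, 4, 5}.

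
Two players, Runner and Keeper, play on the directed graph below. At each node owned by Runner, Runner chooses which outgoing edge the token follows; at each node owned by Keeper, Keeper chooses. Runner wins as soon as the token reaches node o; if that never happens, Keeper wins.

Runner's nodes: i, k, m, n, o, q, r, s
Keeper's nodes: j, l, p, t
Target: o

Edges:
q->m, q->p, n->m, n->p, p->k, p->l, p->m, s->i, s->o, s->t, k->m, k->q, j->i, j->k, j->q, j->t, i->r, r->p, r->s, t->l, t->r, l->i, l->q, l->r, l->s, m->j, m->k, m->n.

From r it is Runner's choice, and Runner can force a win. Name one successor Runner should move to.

A0 = {o}
A1: add {s} — s (Runner) has s→o.
A2: add {r} — r (Runner) has r→s.
A3: add {i} — i (Runner) has i→r.
A4 = A3; e.g. j (Keeper) can still go to k. Fixed point.
From r, successor s is in the attractor (rank 1); the other successor p is not.

s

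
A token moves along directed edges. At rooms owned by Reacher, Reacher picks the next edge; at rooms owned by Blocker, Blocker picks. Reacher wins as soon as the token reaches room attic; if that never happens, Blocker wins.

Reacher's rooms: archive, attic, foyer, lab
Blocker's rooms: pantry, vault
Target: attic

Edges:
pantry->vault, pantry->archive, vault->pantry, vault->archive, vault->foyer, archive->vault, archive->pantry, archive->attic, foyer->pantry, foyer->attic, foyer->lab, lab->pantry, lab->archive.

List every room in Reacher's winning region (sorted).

archive, attic, foyer, lab

A0 = {attic}
A1: add {archive, foyer} — archive (Reacher) has archive→attic; foyer (Reacher) has foyer→attic.
A2: add {lab} — lab (Reacher) has lab→archive.
A3 = A2; e.g. vault (Blocker) can still go to pantry. Fixed point.
Reacher's winning region = {archive, attic, foyer, lab}.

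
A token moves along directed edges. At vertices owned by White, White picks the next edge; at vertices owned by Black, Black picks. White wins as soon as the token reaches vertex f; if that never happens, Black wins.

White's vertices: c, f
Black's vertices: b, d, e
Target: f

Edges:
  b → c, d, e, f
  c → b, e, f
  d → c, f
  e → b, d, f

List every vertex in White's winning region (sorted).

c, d, f

A0 = {f}
A1: add {c} — c (White) has c→f.
A2: add {d} — d (Black): all of {c, f} already in.
A3 = A2; e.g. b (Black) can still go to e. Fixed point.
White's winning region = {c, d, f}.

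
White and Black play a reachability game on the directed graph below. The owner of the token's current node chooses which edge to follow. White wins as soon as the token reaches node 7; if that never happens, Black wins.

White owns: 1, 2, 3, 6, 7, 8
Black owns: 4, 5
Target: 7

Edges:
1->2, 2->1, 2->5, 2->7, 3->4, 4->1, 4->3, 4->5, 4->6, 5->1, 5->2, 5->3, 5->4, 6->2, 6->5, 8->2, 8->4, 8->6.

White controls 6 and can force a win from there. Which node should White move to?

A0 = {7}
A1: add {2} — 2 (White) has 2→7.
A2: add {1, 6, 8} — 1 (White) has 1→2; 6 (White) has 6→2; 8 (White) has 8→2.
A3 = A2; e.g. 3 (White) has no edge into A2. Fixed point.
From 6, successor 2 is in the attractor (rank 1); the other successor 5 is not.

2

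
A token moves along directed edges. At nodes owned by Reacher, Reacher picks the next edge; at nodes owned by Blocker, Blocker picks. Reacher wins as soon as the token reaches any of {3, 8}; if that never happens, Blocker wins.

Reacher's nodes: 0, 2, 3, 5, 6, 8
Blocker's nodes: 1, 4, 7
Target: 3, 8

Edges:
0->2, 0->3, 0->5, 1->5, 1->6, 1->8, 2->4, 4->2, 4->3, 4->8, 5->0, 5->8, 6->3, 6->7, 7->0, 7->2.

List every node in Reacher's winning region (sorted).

A0 = {3, 8}
A1: add {0, 5, 6} — 0 (Reacher) has 0→3; 5 (Reacher) has 5→8; 6 (Reacher) has 6→3.
A2: add {1} — 1 (Blocker): all of {5, 6, 8} already in.
A3 = A2; e.g. 2 (Reacher) has no edge into A2. Fixed point.
Reacher's winning region = {0, 1, 3, 5, 6, 8}.

0, 1, 3, 5, 6, 8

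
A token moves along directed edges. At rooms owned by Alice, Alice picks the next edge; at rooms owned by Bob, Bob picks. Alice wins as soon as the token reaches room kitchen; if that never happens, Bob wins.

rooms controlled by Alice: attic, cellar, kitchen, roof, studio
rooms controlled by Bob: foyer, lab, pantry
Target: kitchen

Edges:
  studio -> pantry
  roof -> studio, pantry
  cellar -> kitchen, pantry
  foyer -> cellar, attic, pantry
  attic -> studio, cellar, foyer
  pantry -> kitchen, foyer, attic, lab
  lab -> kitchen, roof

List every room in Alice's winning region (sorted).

attic, cellar, kitchen

A0 = {kitchen}
A1: add {cellar} — cellar (Alice) has cellar→kitchen.
A2: add {attic} — attic (Alice) has attic→cellar.
A3 = A2; e.g. studio (Alice) has no edge into A2. Fixed point.
Alice's winning region = {attic, cellar, kitchen}.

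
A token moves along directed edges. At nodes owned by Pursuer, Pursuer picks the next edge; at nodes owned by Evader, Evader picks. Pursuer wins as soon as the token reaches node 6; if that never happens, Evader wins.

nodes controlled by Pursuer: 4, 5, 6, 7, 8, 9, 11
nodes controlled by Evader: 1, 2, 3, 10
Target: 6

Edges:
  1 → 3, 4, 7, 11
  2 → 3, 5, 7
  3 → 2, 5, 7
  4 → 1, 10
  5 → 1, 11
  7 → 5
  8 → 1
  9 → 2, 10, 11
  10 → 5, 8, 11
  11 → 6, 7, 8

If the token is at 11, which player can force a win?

Pursuer

A0 = {6}
A1: add {11} — 11 (Pursuer) has 11→6.
11 ∈ A1, so Pursuer can force the target.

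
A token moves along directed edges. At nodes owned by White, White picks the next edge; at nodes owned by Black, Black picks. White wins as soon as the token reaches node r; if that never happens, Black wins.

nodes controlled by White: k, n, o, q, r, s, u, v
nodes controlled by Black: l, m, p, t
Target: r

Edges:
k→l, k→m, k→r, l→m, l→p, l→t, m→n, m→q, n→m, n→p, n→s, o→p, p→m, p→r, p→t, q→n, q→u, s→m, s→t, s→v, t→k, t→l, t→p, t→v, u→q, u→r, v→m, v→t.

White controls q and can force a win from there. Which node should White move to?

u

A0 = {r}
A1: add {k, u} — k (White) has k→r; u (White) has u→r.
A2: add {q} — q (White) has q→u.
A3 = A2; e.g. l (Black) can still go to m. Fixed point.
From q, successor u is in the attractor (rank 1); the other successor n is not.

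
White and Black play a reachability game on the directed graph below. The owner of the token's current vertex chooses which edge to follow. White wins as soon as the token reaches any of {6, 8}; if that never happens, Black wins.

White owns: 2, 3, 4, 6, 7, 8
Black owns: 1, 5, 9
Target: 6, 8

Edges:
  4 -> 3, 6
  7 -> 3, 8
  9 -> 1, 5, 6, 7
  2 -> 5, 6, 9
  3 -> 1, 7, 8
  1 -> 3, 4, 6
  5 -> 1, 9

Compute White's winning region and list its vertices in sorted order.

A0 = {6, 8}
A1: add {2, 3, 4, 7} — 2 (White) has 2→6; 3 (White) has 3→8; 4 (White) has 4→6; 7 (White) has 7→8.
A2: add {1} — 1 (Black): all of {3, 4, 6} already in.
A3 = A2; e.g. 5 (Black) can still go to 9. Fixed point.
White's winning region = {1, 2, 3, 4, 6, 7, 8}.

1, 2, 3, 4, 6, 7, 8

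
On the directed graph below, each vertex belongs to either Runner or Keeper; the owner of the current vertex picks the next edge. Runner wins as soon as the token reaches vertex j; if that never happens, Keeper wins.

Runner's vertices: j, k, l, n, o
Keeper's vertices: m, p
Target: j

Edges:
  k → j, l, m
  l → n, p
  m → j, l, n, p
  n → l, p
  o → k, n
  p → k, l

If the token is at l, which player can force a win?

A0 = {j}
A1: add {k} — k (Runner) has k→j.
A2: add {o} — o (Runner) has o→k.
A3 = A2; e.g. l (Runner) has no edge into A2. Fixed point.
l never enters the attractor, so Keeper can avoid the target forever.

Keeper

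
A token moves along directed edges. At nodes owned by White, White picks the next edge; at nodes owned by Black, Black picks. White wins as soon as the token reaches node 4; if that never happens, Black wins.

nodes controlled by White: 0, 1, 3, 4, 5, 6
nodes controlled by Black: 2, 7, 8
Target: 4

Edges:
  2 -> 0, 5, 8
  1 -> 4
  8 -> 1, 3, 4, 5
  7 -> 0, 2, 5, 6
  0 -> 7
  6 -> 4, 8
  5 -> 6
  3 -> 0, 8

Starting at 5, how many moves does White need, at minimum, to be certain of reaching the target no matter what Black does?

A0 = {4}
A1: add {1, 6} — 1 (White) has 1→4; 6 (White) has 6→4.
A2: add {5} — 5 (White) has 5→6.
A3 = A2; e.g. 0 (White) has no edge into A2. Fixed point.
5 enters the attractor at level 2, so White can force the target in 2 moves from there.

2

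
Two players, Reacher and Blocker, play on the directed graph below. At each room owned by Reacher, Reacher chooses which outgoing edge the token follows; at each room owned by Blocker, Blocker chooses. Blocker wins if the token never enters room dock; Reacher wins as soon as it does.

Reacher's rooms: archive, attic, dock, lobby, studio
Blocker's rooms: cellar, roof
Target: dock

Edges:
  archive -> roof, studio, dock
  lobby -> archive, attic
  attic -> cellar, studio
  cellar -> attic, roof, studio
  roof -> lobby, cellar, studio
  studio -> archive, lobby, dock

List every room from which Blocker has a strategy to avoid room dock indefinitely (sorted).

A0 = {dock}
A1: add {archive, studio} — archive (Reacher) has archive→dock; studio (Reacher) has studio→dock.
A2: add {attic, lobby} — lobby (Reacher) has lobby→archive; attic (Reacher) has attic→studio.
A3 = A2; e.g. cellar (Blocker) can still go to roof. Fixed point.
Reacher's attractor = {archive, attic, dock, lobby, studio}; Blocker avoids the target exactly from the complement.

cellar, roof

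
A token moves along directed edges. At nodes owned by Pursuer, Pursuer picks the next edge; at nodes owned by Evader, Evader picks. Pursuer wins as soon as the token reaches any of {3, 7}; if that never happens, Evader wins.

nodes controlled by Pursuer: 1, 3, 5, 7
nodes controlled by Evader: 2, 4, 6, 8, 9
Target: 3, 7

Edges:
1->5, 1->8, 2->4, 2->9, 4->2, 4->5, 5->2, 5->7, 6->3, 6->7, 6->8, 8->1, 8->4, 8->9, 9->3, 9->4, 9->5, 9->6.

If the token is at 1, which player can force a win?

Pursuer

A0 = {3, 7}
A1: add {5} — 5 (Pursuer) has 5→7.
A2: add {1} — 1 (Pursuer) has 1→5.
A3 = A2; e.g. 2 (Evader) can still go to 4. Fixed point.
1 ∈ A2, so Pursuer can force the target.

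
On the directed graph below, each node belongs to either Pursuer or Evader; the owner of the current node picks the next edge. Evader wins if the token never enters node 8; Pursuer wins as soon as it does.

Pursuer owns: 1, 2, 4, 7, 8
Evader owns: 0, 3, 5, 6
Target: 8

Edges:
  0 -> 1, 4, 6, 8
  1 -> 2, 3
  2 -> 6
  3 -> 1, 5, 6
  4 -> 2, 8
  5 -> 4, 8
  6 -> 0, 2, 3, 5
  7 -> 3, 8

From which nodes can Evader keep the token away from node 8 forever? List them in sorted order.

A0 = {8}
A1: add {4, 7} — 4 (Pursuer) has 4→8; 7 (Pursuer) has 7→8.
A2: add {5} — 5 (Evader): all of {4, 8} already in.
A3 = A2; e.g. 0 (Evader) can still go to 1. Fixed point.
Pursuer's attractor = {4, 5, 7, 8}; Evader avoids the target exactly from the complement.

0, 1, 2, 3, 6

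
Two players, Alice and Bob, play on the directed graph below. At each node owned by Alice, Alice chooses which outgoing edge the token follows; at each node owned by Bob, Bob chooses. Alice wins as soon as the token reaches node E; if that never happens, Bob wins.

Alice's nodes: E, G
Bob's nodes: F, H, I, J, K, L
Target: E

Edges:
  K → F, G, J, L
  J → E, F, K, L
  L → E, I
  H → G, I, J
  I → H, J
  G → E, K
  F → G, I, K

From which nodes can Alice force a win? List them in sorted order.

A0 = {E}
A1: add {G} — G (Alice) has G→E.
A2 = A1; e.g. F (Bob) can still go to I. Fixed point.
Alice's winning region = {E, G}.

E, G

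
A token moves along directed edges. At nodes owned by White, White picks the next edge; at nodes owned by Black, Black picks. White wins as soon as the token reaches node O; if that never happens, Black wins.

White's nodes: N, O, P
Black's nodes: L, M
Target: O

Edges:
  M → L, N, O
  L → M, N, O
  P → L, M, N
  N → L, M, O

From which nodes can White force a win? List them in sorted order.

N, O, P

A0 = {O}
A1: add {N} — N (White) has N→O.
A2: add {P} — P (White) has P→N.
A3 = A2; e.g. L (Black) can still go to M. Fixed point.
White's winning region = {N, O, P}.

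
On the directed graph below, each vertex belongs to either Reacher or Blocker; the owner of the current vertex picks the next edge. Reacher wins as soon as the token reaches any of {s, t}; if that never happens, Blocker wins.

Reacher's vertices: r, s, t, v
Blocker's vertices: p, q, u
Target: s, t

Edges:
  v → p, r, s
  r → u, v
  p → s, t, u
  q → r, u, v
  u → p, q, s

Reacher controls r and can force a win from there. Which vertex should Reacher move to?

v

A0 = {s, t}
A1: add {v} — v (Reacher) has v→s.
A2: add {r} — r (Reacher) has r→v.
A3 = A2; e.g. p (Blocker) can still go to u. Fixed point.
From r, successor v is in the attractor (rank 1); the other successor u is not.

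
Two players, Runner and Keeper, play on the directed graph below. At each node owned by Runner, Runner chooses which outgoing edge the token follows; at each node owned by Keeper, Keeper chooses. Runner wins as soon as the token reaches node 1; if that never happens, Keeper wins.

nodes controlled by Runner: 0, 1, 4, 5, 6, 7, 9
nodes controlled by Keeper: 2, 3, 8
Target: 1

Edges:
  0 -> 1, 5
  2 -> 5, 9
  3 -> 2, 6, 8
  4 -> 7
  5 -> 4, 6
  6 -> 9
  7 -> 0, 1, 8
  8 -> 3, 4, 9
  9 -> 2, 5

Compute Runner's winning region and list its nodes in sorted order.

A0 = {1}
A1: add {0, 7} — 0 (Runner) has 0→1; 7 (Runner) has 7→1.
A2: add {4} — 4 (Runner) has 4→7.
A3: add {5} — 5 (Runner) has 5→4.
A4: add {9} — 9 (Runner) has 9→5.
A5: add {2, 6} — 2 (Keeper): all of {5, 9} already in; 6 (Runner) has 6→9.
A6 = A5; e.g. 3 (Keeper) can still go to 8. Fixed point.
Runner's winning region = {0, 1, 2, 4, 5, 6, 7, 9}.

0, 1, 2, 4, 5, 6, 7, 9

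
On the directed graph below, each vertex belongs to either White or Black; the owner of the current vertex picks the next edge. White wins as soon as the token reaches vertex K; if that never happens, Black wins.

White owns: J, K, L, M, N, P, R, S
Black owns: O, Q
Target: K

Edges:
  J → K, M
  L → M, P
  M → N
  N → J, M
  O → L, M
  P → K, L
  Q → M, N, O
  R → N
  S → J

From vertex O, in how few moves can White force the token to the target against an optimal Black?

A0 = {K}
A1: add {J, P} — J (White) has J→K; P (White) has P→K.
A2: add {L, N, S} — L (White) has L→P; N (White) has N→J; S (White) has S→J.
A3: add {M, R} — M (White) has M→N; R (White) has R→N.
A4: add {O} — O (Black): all of {L, M} already in.
O enters the attractor at level 4, so White can force the target in 4 moves from there.

4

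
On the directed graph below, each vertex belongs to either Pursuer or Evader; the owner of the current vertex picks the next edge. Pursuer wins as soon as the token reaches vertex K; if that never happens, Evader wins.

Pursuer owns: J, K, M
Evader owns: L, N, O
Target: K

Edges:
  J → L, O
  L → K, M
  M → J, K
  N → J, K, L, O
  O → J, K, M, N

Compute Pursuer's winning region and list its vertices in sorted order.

A0 = {K}
A1: add {M} — M (Pursuer) has M→K.
A2: add {L} — L (Evader): all of {K, M} already in.
A3: add {J} — J (Pursuer) has J→L.
A4 = A3; e.g. N (Evader) can still go to O. Fixed point.
Pursuer's winning region = {J, K, L, M}.

J, K, L, M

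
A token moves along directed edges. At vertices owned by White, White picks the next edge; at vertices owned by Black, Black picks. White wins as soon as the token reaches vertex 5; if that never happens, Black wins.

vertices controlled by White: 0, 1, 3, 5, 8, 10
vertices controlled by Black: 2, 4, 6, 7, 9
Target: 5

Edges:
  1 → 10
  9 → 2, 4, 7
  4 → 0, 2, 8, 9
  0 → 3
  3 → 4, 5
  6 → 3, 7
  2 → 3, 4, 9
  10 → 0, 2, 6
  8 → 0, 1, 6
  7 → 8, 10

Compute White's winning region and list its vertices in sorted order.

A0 = {5}
A1: add {3} — 3 (White) has 3→5.
A2: add {0} — 0 (White) has 0→3.
A3: add {8, 10} — 8 (White) has 8→0; 10 (White) has 10→0.
A4: add {1, 7} — 1 (White) has 1→10; 7 (Black): all of {8, 10} already in.
A5: add {6} — 6 (Black): all of {3, 7} already in.
A6 = A5; e.g. 2 (Black) can still go to 4. Fixed point.
White's winning region = {0, 1, 3, 5, 6, 7, 8, 10}.

0, 1, 3, 5, 6, 7, 8, 10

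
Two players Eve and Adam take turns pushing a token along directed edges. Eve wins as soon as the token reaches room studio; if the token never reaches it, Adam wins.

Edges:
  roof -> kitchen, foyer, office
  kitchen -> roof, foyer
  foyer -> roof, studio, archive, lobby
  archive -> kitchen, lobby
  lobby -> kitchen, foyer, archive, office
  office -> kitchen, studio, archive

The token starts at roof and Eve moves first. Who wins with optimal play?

Adam

Track states (vertex, player-to-move).
A0 = {(studio,Eve), (studio,Adam)}
A1: add {(foyer,Eve), (office,Eve)}.
A2 = A1; e.g. (roof,Eve) stays out. (roof,Eve) never enters ⇒ Adam avoids the target.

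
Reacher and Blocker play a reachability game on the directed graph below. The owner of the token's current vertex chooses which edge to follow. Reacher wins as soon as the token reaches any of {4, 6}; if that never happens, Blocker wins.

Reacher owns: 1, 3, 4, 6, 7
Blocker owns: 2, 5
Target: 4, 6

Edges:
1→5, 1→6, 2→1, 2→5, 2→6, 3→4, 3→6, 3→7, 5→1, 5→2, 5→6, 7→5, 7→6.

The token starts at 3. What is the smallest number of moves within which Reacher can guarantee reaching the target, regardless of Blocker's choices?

1

A0 = {4, 6}
A1: add {1, 3, 7} — 1 (Reacher) has 1→6; 3 (Reacher) has 3→4; 7 (Reacher) has 7→6.
A2 = A1; e.g. 2 (Blocker) can still go to 5. Fixed point.
3 enters the attractor at level 1, so Reacher can force the target in 1 move from there.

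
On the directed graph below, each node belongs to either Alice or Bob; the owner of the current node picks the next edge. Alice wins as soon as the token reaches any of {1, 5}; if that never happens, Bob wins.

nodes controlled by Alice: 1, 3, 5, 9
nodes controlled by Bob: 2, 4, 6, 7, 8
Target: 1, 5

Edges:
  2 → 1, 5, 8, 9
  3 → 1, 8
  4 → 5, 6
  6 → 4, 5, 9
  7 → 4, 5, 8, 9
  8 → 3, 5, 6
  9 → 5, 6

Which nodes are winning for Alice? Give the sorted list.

A0 = {1, 5}
A1: add {3, 9} — 3 (Alice) has 3→1; 9 (Alice) has 9→5.
A2 = A1; e.g. 2 (Bob) can still go to 8. Fixed point.
Alice's winning region = {1, 3, 5, 9}.

1, 3, 5, 9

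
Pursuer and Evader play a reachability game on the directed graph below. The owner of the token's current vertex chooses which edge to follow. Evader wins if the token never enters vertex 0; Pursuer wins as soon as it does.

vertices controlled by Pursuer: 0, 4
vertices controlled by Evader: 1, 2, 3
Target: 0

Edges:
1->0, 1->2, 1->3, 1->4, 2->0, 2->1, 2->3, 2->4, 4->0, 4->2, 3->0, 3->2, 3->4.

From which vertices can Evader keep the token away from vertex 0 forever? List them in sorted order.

A0 = {0}
A1: add {4} — 4 (Pursuer) has 4→0.
A2 = A1; e.g. 1 (Evader) can still go to 2. Fixed point.
Pursuer's attractor = {0, 4}; Evader avoids the target exactly from the complement.

1, 2, 3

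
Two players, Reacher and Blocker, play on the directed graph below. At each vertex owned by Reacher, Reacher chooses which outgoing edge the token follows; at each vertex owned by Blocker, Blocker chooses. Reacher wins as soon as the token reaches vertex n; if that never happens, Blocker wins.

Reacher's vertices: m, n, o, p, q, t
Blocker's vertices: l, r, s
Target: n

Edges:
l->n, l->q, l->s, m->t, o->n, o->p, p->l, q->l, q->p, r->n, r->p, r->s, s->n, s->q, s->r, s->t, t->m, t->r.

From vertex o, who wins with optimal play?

Reacher

A0 = {n}
A1: add {o} — o (Reacher) has o→n.
A2 = A1; e.g. l (Blocker) can still go to q. Fixed point.
o ∈ A1, so Reacher can force the target.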